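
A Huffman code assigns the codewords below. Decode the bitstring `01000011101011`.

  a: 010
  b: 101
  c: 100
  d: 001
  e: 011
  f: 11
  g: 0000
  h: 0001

ahfaf

Read left to right; each codeword is recognised as soon as it completes (prefix code):
  010→a | 0001→h | 11→f | 010→a | 11→f
Decoded message: ahfaf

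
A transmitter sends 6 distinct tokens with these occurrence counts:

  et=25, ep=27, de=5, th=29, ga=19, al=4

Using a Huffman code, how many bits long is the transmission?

255

Build the Huffman tree bottom-up:
merge al(4) and de(5): 9
merge 9 and ga(19): 28
merge et(25) and ep(27): 52
merge 28 and th(29): 57
merge 52 and 57: 109
Total encoded bits = sum of merged weights = 9 + 28 + 52 + 57 + 109 = 255.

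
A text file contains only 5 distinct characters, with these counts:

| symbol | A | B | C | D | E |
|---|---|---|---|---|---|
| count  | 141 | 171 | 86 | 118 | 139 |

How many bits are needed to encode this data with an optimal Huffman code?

1514

Merge the two smallest weights repeatedly:
merge C(86) and D(118): 204
merge E(139) and A(141): 280
merge B(171) and 204: 375
merge 280 and 375: 655
Total encoded bits = sum of merged weights = 204 + 280 + 375 + 655 = 1514.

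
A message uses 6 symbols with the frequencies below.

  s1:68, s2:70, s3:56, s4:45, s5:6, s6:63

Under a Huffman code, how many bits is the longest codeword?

Merge the two lowest-weight nodes at each step:
s5(6) + s4(45) → 51
51 + s3(56) → 107
s6(63) + s1(68) → 131
s2(70) + 107 → 177
131 + 177 → 308
Maximum depth reached is 4.

4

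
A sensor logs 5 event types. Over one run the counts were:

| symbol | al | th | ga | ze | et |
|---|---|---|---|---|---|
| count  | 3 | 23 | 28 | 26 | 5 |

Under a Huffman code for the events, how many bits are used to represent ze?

2

Repeatedly merge the two smallest:
merge al(3) and et(5): 8
merge 8 and th(23): 31
merge ze(26) and ga(28): 54
merge 31 and 54: 85
ze sits 2 levels below the root, so its codeword is 2 bits.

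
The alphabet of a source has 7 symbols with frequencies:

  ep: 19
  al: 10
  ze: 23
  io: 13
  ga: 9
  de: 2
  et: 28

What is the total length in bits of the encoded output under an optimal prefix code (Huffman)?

272

Greedily combine the two least-frequent nodes:
merge de(2) and ga(9): 11
merge al(10) and 11: 21
merge io(13) and ep(19): 32
merge 21 and ze(23): 44
merge et(28) and 32: 60
merge 44 and 60: 104
The encoded length is the sum of every internal node's weight: 11 + 21 + 32 + 44 + 60 + 104 = 272 bits.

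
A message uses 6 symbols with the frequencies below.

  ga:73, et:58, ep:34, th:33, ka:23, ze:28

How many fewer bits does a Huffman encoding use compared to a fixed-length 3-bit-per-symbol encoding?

Fixed-length: 3 bits × 249 symbols = 747 bits.
Huffman merges:
ka(23) + ze(28) → 51
th(33) + ep(34) → 67
51 + et(58) → 109
67 + ga(73) → 140
109 + 140 → 249
Huffman total = 51 + 67 + 109 + 140 + 249 = 616 bits.
Saving = 747 − 616 = 131 bits.

131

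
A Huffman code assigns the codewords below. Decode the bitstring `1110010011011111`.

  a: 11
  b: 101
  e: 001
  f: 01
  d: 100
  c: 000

Read left to right; each codeword is recognised as soon as it completes (prefix code):
  11→a | 100→d | 100→d | 11→a | 01→f | 11→a | 11→a
Decoded message: addafaa

addafaa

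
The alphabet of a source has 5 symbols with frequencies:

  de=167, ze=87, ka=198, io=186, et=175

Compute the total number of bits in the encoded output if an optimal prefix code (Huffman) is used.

1880

Build the Huffman tree bottom-up:
merge ze(87) and de(167): 254
merge et(175) and io(186): 361
merge ka(198) and 254: 452
merge 361 and 452: 813
The encoded length is the sum of every internal node's weight: 254 + 361 + 452 + 813 = 1880 bits.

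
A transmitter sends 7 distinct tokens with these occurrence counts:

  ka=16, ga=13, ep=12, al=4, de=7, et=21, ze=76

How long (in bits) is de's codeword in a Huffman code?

Build the tree from the bottom:
combine al(4), de(7) → 11
combine 11, ep(12) → 23
combine ga(13), ka(16) → 29
combine et(21), 23 → 44
combine 29, 44 → 73
combine 73, ze(76) → 149
The subtree containing de is merged 5 times, so code length = 5.

5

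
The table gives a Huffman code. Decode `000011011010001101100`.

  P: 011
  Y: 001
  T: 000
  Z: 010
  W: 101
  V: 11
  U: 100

Read left to right; each codeword is recognised as soon as it completes (prefix code):
  000→T | 011→P | 011→P | 010→Z | 001→Y | 101→W | 100→U
Decoded message: TPPZYWU

TPPZYWU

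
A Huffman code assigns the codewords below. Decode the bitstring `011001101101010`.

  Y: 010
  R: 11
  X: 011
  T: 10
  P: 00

XPRXYT

Read left to right; each codeword is recognised as soon as it completes (prefix code):
  011→X | 00→P | 11→R | 011→X | 010→Y | 10→T
Decoded message: XPRXYT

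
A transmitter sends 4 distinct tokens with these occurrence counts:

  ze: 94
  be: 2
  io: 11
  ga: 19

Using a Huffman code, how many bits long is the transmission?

171

Build the Huffman tree bottom-up:
merge be(2) and io(11): 13
merge 13 and ga(19): 32
merge 32 and ze(94): 126
Each symbol's bit-cost is frequency × depth; summing gives 171 bits (equivalently 13 + 32 + 126).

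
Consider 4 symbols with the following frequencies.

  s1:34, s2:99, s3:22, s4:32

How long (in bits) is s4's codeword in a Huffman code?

3

Build the tree from the bottom:
combine s3(22), s4(32) → 54
combine s1(34), 54 → 88
combine 88, s2(99) → 187
s4's leaf is at depth 3, giving a 3-bit codeword.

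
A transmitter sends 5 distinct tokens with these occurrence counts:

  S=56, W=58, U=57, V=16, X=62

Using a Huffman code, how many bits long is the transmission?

Build the Huffman tree bottom-up:
V(16) + S(56) → 72
U(57) + W(58) → 115
X(62) + 72 → 134
115 + 134 → 249
The encoded length is the sum of every internal node's weight: 72 + 115 + 134 + 249 = 570 bits.

570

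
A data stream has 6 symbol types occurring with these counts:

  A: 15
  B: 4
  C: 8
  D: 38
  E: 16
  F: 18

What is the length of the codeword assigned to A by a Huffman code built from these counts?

Huffman merges, smallest pair first:
B(4) + C(8) → 12
12 + A(15) → 27
E(16) + F(18) → 34
27 + 34 → 61
D(38) + 61 → 99
The subtree containing A is merged 3 times, so code length = 3.

3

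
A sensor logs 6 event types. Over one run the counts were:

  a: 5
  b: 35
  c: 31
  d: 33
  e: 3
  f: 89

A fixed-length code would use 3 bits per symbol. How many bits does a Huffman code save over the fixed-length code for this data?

170

Fixed-length: 3 bits × 196 symbols = 588 bits.
Huffman merges:
e(3) + a(5) → 8
8 + c(31) → 39
d(33) + b(35) → 68
39 + 68 → 107
f(89) + 107 → 196
Huffman total = 8 + 39 + 68 + 107 + 196 = 418 bits.
Saving = 588 − 418 = 170 bits.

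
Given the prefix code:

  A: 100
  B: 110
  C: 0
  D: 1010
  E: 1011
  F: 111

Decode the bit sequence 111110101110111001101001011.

Read left to right; each codeword is recognised as soon as it completes (prefix code):
  111→F | 110→B | 1011→E | 1011→E | 100→A | 110→B | 100→A | 1011→E
Decoded message: FBEEABAE

FBEEABAE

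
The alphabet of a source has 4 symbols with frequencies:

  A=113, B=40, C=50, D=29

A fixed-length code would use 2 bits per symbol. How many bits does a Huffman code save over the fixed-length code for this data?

44

Fixed-length: 2 bits × 232 symbols = 464 bits.
Huffman merges:
D(29) + B(40) → 69
C(50) + 69 → 119
A(113) + 119 → 232
Huffman total = 69 + 119 + 232 = 420 bits.
Saving = 464 − 420 = 44 bits.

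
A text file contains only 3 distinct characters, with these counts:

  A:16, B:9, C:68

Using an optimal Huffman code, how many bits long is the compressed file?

118

Build the Huffman tree bottom-up:
merge B(9) and A(16): 25
merge 25 and C(68): 93
The encoded length is the sum of every internal node's weight: 25 + 93 = 118 bits.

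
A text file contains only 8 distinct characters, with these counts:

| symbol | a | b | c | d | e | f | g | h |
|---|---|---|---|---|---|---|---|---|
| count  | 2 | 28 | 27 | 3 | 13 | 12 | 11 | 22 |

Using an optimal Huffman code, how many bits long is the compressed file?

320

Merge the two smallest weights repeatedly:
merge a(2) and d(3): 5
merge 5 and g(11): 16
merge f(12) and e(13): 25
merge 16 and h(22): 38
merge 25 and c(27): 52
merge b(28) and 38: 66
merge 52 and 66: 118
Total encoded bits = sum of merged weights = 5 + 16 + 25 + 38 + 52 + 66 + 118 = 320.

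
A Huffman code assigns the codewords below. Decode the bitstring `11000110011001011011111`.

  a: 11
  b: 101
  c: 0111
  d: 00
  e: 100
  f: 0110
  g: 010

Read left to right; each codeword is recognised as soon as it completes (prefix code):
  11→a | 00→d | 0110→f | 0110→f | 010→g | 11→a | 0111→c | 11→a
Decoded message: adffgaca

adffgaca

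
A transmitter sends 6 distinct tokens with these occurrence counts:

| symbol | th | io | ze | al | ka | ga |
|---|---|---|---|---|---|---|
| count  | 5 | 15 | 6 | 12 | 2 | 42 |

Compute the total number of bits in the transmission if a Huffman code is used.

167

Greedily combine the two least-frequent nodes:
merge ka(2) and th(5): 7
merge ze(6) and 7: 13
merge al(12) and 13: 25
merge io(15) and 25: 40
merge 40 and ga(42): 82
Total encoded bits = sum of merged weights = 7 + 13 + 25 + 40 + 82 = 167.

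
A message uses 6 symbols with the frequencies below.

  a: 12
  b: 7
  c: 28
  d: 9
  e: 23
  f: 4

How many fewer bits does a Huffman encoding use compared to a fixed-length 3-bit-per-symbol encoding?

Fixed-length: 3 bits × 83 symbols = 249 bits.
Huffman merges:
f(4) + b(7) → 11
d(9) + 11 → 20
a(12) + 20 → 32
e(23) + c(28) → 51
32 + 51 → 83
Huffman total = 11 + 20 + 32 + 51 + 83 = 197 bits.
Saving = 249 − 197 = 52 bits.

52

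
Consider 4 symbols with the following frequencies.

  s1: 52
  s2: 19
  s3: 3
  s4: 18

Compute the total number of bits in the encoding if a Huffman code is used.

Merge the two smallest weights repeatedly:
s3(3) + s4(18) → 21
s2(19) + 21 → 40
40 + s1(52) → 92
Each symbol's bit-cost is frequency × depth; summing gives 153 bits (equivalently 21 + 40 + 92).

153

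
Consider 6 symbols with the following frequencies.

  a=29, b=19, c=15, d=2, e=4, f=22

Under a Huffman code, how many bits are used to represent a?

Repeatedly merge the two smallest:
merge d(2) and e(4): 6
merge 6 and c(15): 21
merge b(19) and 21: 40
merge f(22) and a(29): 51
merge 40 and 51: 91
a sits 2 levels below the root, so its codeword is 2 bits.

2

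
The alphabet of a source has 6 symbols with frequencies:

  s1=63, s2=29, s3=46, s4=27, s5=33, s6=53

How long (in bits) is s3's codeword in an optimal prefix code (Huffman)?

Huffman merges, smallest pair first:
combine s4(27), s2(29) → 56
combine s5(33), s3(46) → 79
combine s6(53), 56 → 109
combine s1(63), 79 → 142
combine 109, 142 → 251
s3's leaf is at depth 3, giving a 3-bit codeword.

3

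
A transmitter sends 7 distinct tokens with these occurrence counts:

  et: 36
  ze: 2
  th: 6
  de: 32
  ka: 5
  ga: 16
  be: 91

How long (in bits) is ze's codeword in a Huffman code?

Repeatedly merge the two smallest:
combine ze(2), ka(5) → 7
combine th(6), 7 → 13
combine 13, ga(16) → 29
combine 29, de(32) → 61
combine et(36), 61 → 97
combine be(91), 97 → 188
The subtree containing ze is merged 6 times, so code length = 6.

6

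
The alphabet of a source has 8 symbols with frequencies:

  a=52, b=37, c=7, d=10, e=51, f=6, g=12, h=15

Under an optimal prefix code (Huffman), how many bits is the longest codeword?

Merge the two lowest-weight nodes at each step:
combine f(6), c(7) → 13
combine d(10), g(12) → 22
combine 13, h(15) → 28
combine 22, 28 → 50
combine b(37), 50 → 87
combine e(51), a(52) → 103
combine 87, 103 → 190
The first pair merged (f, c) ends up deepest, at depth 5.

5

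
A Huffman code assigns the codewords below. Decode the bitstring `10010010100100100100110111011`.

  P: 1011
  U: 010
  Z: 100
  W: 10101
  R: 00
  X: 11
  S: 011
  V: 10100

Read left to right; each codeword is recognised as soon as it completes (prefix code):
  100→Z | 100→Z | 10100→V | 100→Z | 100→Z | 100→Z | 11→X | 011→S | 1011→P
Decoded message: ZZVZZZXSP

ZZVZZZXSP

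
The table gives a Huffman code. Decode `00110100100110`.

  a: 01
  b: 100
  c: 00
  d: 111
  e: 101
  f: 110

cfbbf

Read left to right; each codeword is recognised as soon as it completes (prefix code):
  00→c | 110→f | 100→b | 100→b | 110→f
Decoded message: cfbbf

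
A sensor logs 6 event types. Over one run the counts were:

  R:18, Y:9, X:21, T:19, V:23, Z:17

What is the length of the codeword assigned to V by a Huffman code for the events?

2

Build the tree from the bottom:
combine Y(9), Z(17) → 26
combine R(18), T(19) → 37
combine X(21), V(23) → 44
combine 26, 37 → 63
combine 44, 63 → 107
The subtree containing V is merged 2 times, so code length = 2.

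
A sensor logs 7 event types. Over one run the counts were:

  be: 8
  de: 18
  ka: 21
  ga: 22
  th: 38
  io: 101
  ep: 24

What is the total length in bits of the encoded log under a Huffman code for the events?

563

Build the Huffman tree bottom-up:
be(8) + de(18) → 26
ka(21) + ga(22) → 43
ep(24) + 26 → 50
th(38) + 43 → 81
50 + 81 → 131
io(101) + 131 → 232
The encoded length is the sum of every internal node's weight: 26 + 43 + 50 + 81 + 131 + 232 = 563 bits.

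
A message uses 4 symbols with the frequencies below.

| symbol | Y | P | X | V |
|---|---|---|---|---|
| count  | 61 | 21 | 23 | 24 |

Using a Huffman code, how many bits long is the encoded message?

Build the Huffman tree bottom-up:
combine P(21), X(23) → 44
combine V(24), 44 → 68
combine Y(61), 68 → 129
The encoded length is the sum of every internal node's weight: 44 + 68 + 129 = 241 bits.

241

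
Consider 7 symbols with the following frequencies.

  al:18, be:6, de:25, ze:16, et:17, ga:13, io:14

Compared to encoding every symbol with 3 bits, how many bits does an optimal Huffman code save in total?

25

Fixed-length: 3 bits × 109 symbols = 327 bits.
Huffman merges:
merge be(6) and ga(13): 19
merge io(14) and ze(16): 30
merge et(17) and al(18): 35
merge 19 and de(25): 44
merge 30 and 35: 65
merge 44 and 65: 109
Huffman total = 19 + 30 + 35 + 44 + 65 + 109 = 302 bits.
Saving = 327 − 302 = 25 bits.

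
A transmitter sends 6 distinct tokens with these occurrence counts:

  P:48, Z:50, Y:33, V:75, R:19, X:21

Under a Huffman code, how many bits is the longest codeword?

Merge the two lowest-weight nodes at each step:
combine R(19), X(21) → 40
combine Y(33), 40 → 73
combine P(48), Z(50) → 98
combine 73, V(75) → 148
combine 98, 148 → 246
The rarest symbols sit at the bottom; the longest codeword is 4 bits.

4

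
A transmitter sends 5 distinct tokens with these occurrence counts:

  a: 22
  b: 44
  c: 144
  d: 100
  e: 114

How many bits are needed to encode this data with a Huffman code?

914

Merge the two smallest weights repeatedly:
merge a(22) and b(44): 66
merge 66 and d(100): 166
merge e(114) and c(144): 258
merge 166 and 258: 424
Total encoded bits = sum of merged weights = 66 + 166 + 258 + 424 = 914.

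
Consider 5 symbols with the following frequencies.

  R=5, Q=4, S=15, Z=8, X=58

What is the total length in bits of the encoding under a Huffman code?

Merge the two smallest weights repeatedly:
Q(4) + R(5) → 9
Z(8) + 9 → 17
S(15) + 17 → 32
32 + X(58) → 90
Total encoded bits = sum of merged weights = 9 + 17 + 32 + 90 = 148.

148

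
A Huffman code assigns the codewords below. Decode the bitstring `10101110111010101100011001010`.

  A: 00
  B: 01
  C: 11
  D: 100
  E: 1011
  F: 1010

FCEFEABDF

Read left to right; each codeword is recognised as soon as it completes (prefix code):
  1010→F | 11→C | 1011→E | 1010→F | 1011→E | 00→A | 01→B | 100→D | 1010→F
Decoded message: FCEFEABDF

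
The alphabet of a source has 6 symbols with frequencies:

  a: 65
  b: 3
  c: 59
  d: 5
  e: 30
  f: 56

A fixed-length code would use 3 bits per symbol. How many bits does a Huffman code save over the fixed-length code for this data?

172

Fixed-length: 3 bits × 218 symbols = 654 bits.
Huffman merges:
combine b(3), d(5) → 8
combine 8, e(30) → 38
combine 38, f(56) → 94
combine c(59), a(65) → 124
combine 94, 124 → 218
Huffman total = 8 + 38 + 94 + 124 + 218 = 482 bits.
Saving = 654 − 482 = 172 bits.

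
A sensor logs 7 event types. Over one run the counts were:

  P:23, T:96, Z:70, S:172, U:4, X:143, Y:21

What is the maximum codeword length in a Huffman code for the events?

5

Merge the two lowest-weight nodes at each step:
merge U(4) and Y(21): 25
merge P(23) and 25: 48
merge 48 and Z(70): 118
merge T(96) and 118: 214
merge X(143) and S(172): 315
merge 214 and 315: 529
The first pair merged (U, Y) ends up deepest, at depth 5.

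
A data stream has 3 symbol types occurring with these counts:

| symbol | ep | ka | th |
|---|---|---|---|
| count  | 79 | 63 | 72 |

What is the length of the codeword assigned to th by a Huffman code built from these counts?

2

Huffman merges, smallest pair first:
ka(63) + th(72) → 135
ep(79) + 135 → 214
th's leaf is at depth 2, giving a 2-bit codeword.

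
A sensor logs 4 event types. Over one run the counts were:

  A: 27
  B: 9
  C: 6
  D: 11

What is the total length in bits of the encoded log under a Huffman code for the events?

94

Greedily combine the two least-frequent nodes:
C(6) + B(9) → 15
D(11) + 15 → 26
26 + A(27) → 53
Each symbol's bit-cost is frequency × depth; summing gives 94 bits (equivalently 15 + 26 + 53).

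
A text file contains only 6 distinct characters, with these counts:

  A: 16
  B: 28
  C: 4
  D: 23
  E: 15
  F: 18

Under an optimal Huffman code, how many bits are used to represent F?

3

Huffman merges, smallest pair first:
C(4) + E(15) → 19
A(16) + F(18) → 34
19 + D(23) → 42
B(28) + 34 → 62
42 + 62 → 104
F sits 3 levels below the root, so its codeword is 3 bits.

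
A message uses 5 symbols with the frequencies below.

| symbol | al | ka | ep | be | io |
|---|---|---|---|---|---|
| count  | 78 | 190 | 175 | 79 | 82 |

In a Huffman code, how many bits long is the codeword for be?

Repeatedly merge the two smallest:
combine al(78), be(79) → 157
combine io(82), 157 → 239
combine ep(175), ka(190) → 365
combine 239, 365 → 604
The subtree containing be is merged 3 times, so code length = 3.

3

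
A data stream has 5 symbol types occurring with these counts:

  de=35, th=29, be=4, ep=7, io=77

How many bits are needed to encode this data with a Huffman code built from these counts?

278

Greedily combine the two least-frequent nodes:
merge be(4) and ep(7): 11
merge 11 and th(29): 40
merge de(35) and 40: 75
merge 75 and io(77): 152
The encoded length is the sum of every internal node's weight: 11 + 40 + 75 + 152 = 278 bits.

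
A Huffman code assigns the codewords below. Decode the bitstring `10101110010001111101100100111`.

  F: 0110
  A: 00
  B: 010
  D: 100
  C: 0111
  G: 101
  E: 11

GCADCEFBC

Read left to right; each codeword is recognised as soon as it completes (prefix code):
  101→G | 0111→C | 00→A | 100→D | 0111→C | 11→E | 0110→F | 010→B | 0111→C
Decoded message: GCADCEFBC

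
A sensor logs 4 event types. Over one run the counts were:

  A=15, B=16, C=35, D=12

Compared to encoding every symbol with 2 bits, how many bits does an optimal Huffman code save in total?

8

Fixed-length: 2 bits × 78 symbols = 156 bits.
Huffman merges:
merge D(12) and A(15): 27
merge B(16) and 27: 43
merge C(35) and 43: 78
Huffman total = 27 + 43 + 78 = 148 bits.
Saving = 156 − 148 = 8 bits.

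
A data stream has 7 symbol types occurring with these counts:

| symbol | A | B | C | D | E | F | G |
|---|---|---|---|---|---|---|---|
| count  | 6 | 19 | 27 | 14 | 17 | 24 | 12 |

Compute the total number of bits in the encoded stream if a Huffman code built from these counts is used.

324

Build the Huffman tree bottom-up:
A(6) + G(12) → 18
D(14) + E(17) → 31
18 + B(19) → 37
F(24) + C(27) → 51
31 + 37 → 68
51 + 68 → 119
Each symbol's bit-cost is frequency × depth; summing gives 324 bits (equivalently 18 + 31 + 37 + 51 + 68 + 119).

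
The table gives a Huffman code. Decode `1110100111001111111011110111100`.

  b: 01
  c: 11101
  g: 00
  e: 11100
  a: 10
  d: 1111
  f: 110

cgedcce

Read left to right; each codeword is recognised as soon as it completes (prefix code):
  11101→c | 00→g | 11100→e | 1111→d | 11101→c | 11101→c | 11100→e
Decoded message: cgedcce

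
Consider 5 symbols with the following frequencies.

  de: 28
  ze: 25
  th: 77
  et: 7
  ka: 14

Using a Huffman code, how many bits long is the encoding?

Build the Huffman tree bottom-up:
combine et(7), ka(14) → 21
combine 21, ze(25) → 46
combine de(28), 46 → 74
combine 74, th(77) → 151
The encoded length is the sum of every internal node's weight: 21 + 46 + 74 + 151 = 292 bits.

292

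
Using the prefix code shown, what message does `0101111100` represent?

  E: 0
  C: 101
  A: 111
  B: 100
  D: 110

ECAB

Read left to right; each codeword is recognised as soon as it completes (prefix code):
  0→E | 101→C | 111→A | 100→B
Decoded message: ECAB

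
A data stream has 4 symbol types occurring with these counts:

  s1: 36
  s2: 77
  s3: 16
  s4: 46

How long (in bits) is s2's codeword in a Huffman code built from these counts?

1

Huffman merges, smallest pair first:
s3(16) + s1(36) → 52
s4(46) + 52 → 98
s2(77) + 98 → 175
s2 sits one level below the root: a 1-bit codeword.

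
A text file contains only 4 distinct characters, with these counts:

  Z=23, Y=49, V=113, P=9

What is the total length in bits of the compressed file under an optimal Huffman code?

307

Greedily combine the two least-frequent nodes:
P(9) + Z(23) → 32
32 + Y(49) → 81
81 + V(113) → 194
Each symbol's bit-cost is frequency × depth; summing gives 307 bits (equivalently 32 + 81 + 194).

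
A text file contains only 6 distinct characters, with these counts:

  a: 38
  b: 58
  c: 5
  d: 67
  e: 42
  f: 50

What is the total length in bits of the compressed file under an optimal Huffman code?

Build the Huffman tree bottom-up:
combine c(5), a(38) → 43
combine e(42), 43 → 85
combine f(50), b(58) → 108
combine d(67), 85 → 152
combine 108, 152 → 260
The encoded length is the sum of every internal node's weight: 43 + 85 + 108 + 152 + 260 = 648 bits.

648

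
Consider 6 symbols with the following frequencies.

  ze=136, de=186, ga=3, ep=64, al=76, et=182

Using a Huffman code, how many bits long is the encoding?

Build the Huffman tree bottom-up:
ga(3) + ep(64) → 67
67 + al(76) → 143
ze(136) + 143 → 279
et(182) + de(186) → 368
279 + 368 → 647
The encoded length is the sum of every internal node's weight: 67 + 143 + 279 + 368 + 647 = 1504 bits.

1504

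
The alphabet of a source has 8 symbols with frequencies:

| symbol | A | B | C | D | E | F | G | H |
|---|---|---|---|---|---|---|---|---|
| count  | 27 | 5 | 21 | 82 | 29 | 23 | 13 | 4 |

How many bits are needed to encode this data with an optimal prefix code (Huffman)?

522

Build the Huffman tree bottom-up:
merge H(4) and B(5): 9
merge 9 and G(13): 22
merge C(21) and 22: 43
merge F(23) and A(27): 50
merge E(29) and 43: 72
merge 50 and 72: 122
merge D(82) and 122: 204
Total encoded bits = sum of merged weights = 9 + 22 + 43 + 50 + 72 + 122 + 204 = 522.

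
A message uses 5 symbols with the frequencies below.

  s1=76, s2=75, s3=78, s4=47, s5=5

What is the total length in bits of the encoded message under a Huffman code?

Build the Huffman tree bottom-up:
s5(5) + s4(47) → 52
52 + s2(75) → 127
s1(76) + s3(78) → 154
127 + 154 → 281
Total encoded bits = sum of merged weights = 52 + 127 + 154 + 281 = 614.

614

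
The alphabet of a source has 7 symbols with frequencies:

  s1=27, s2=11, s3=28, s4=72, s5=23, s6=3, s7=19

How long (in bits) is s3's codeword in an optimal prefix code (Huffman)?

3

Build the tree from the bottom:
s6(3) + s2(11) → 14
14 + s7(19) → 33
s5(23) + s1(27) → 50
s3(28) + 33 → 61
50 + 61 → 111
s4(72) + 111 → 183
The subtree containing s3 is merged 3 times, so code length = 3.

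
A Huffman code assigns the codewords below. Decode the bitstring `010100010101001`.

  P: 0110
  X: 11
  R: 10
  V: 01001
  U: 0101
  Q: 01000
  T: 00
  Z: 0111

Read left to right; each codeword is recognised as soon as it completes (prefix code):
  0101→U | 00→T | 0101→U | 01001→V
Decoded message: UTUV

UTUV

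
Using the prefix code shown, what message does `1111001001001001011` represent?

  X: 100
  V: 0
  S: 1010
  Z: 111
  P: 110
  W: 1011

ZXXXXW

Read left to right; each codeword is recognised as soon as it completes (prefix code):
  111→Z | 100→X | 100→X | 100→X | 100→X | 1011→W
Decoded message: ZXXXXW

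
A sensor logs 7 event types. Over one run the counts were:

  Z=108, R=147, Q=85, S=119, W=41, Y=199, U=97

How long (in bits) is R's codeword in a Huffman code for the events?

Build the tree from the bottom:
merge W(41) and Q(85): 126
merge U(97) and Z(108): 205
merge S(119) and 126: 245
merge R(147) and Y(199): 346
merge 205 and 245: 450
merge 346 and 450: 796
R's leaf is at depth 2, giving a 2-bit codeword.

2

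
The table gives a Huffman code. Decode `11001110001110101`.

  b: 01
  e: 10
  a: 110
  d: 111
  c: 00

Read left to right; each codeword is recognised as soon as it completes (prefix code):
  110→a | 01→b | 110→a | 00→c | 111→d | 01→b | 01→b
Decoded message: abacdbb

abacdbb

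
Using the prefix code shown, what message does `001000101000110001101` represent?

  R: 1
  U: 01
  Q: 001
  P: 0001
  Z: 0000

QPUPRPRU

Read left to right; each codeword is recognised as soon as it completes (prefix code):
  001→Q | 0001→P | 01→U | 0001→P | 1→R | 0001→P | 1→R | 01→U
Decoded message: QPUPRPRU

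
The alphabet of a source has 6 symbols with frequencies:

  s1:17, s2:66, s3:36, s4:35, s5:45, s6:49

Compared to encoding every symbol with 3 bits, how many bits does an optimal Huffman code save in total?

115

Fixed-length: 3 bits × 248 symbols = 744 bits.
Huffman merges:
merge s1(17) and s4(35): 52
merge s3(36) and s5(45): 81
merge s6(49) and 52: 101
merge s2(66) and 81: 147
merge 101 and 147: 248
Huffman total = 52 + 81 + 101 + 147 + 248 = 629 bits.
Saving = 744 − 629 = 115 bits.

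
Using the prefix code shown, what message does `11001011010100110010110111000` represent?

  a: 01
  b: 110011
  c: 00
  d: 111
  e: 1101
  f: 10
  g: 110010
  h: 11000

geacgeh

Read left to right; each codeword is recognised as soon as it completes (prefix code):
  110010→g | 1101→e | 01→a | 00→c | 110010→g | 1101→e | 11000→h
Decoded message: geacgeh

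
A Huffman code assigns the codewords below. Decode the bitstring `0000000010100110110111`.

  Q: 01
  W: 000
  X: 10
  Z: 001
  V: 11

WWZQZXVQV

Read left to right; each codeword is recognised as soon as it completes (prefix code):
  000→W | 000→W | 001→Z | 01→Q | 001→Z | 10→X | 11→V | 01→Q | 11→V
Decoded message: WWZQZXVQV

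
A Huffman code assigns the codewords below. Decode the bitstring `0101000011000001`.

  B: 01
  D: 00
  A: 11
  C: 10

Read left to right; each codeword is recognised as soon as it completes (prefix code):
  01→B | 01→B | 00→D | 00→D | 11→A | 00→D | 00→D | 01→B
Decoded message: BBDDADDB

BBDDADDB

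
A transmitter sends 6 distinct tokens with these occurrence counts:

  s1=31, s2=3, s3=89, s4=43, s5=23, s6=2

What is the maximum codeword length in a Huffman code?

5

Merge the two lowest-weight nodes at each step:
s6(2) + s2(3) → 5
5 + s5(23) → 28
28 + s1(31) → 59
s4(43) + 59 → 102
s3(89) + 102 → 191
The rarest symbols sit at the bottom; the longest codeword is 5 bits.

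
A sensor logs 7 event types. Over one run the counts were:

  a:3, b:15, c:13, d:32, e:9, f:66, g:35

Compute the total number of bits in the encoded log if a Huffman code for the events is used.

Merge the two smallest weights repeatedly:
combine a(3), e(9) → 12
combine 12, c(13) → 25
combine b(15), 25 → 40
combine d(32), g(35) → 67
combine 40, f(66) → 106
combine 67, 106 → 173
Total encoded bits = sum of merged weights = 12 + 25 + 40 + 67 + 106 + 173 = 423.

423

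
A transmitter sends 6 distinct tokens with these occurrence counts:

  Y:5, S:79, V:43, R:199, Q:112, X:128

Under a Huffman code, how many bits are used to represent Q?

Repeatedly merge the two smallest:
merge Y(5) and V(43): 48
merge 48 and S(79): 127
merge Q(112) and 127: 239
merge X(128) and R(199): 327
merge 239 and 327: 566
The subtree containing Q is merged 2 times, so code length = 2.

2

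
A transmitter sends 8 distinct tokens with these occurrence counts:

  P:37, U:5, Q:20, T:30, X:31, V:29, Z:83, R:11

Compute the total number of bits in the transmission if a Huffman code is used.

Build the Huffman tree bottom-up:
merge U(5) and R(11): 16
merge 16 and Q(20): 36
merge V(29) and T(30): 59
merge X(31) and 36: 67
merge P(37) and 59: 96
merge 67 and Z(83): 150
merge 96 and 150: 246
Each symbol's bit-cost is frequency × depth; summing gives 670 bits (equivalently 16 + 36 + 59 + 67 + 96 + 150 + 246).

670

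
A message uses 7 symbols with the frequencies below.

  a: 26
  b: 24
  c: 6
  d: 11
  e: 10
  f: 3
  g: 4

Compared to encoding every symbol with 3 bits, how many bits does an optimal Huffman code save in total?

Fixed-length: 3 bits × 84 symbols = 252 bits.
Huffman merges:
f(3) + g(4) → 7
c(6) + 7 → 13
e(10) + d(11) → 21
13 + 21 → 34
b(24) + a(26) → 50
34 + 50 → 84
Huffman total = 7 + 13 + 21 + 34 + 50 + 84 = 209 bits.
Saving = 252 − 209 = 43 bits.

43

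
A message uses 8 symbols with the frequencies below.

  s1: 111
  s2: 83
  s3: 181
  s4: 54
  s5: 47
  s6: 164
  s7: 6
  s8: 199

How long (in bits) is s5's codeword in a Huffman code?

Build the tree from the bottom:
s7(6) + s5(47) → 53
53 + s4(54) → 107
s2(83) + 107 → 190
s1(111) + s6(164) → 275
s3(181) + 190 → 371
s8(199) + 275 → 474
371 + 474 → 845
The subtree containing s5 is merged 5 times, so code length = 5.

5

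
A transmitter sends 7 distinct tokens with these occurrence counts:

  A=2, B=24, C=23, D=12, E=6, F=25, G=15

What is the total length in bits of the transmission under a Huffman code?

Build the Huffman tree bottom-up:
merge A(2) and E(6): 8
merge 8 and D(12): 20
merge G(15) and 20: 35
merge C(23) and B(24): 47
merge F(25) and 35: 60
merge 47 and 60: 107
Each symbol's bit-cost is frequency × depth; summing gives 277 bits (equivalently 8 + 20 + 35 + 47 + 60 + 107).

277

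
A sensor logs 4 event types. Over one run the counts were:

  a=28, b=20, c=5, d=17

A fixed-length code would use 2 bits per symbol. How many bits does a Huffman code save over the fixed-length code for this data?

6

Fixed-length: 2 bits × 70 symbols = 140 bits.
Huffman merges:
c(5) + d(17) → 22
b(20) + 22 → 42
a(28) + 42 → 70
Huffman total = 22 + 42 + 70 = 134 bits.
Saving = 140 − 134 = 6 bits.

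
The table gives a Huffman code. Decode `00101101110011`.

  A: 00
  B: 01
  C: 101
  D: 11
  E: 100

Read left to right; each codeword is recognised as soon as it completes (prefix code):
  00→A | 101→C | 101→C | 11→D | 00→A | 11→D
Decoded message: ACCDAD

ACCDAD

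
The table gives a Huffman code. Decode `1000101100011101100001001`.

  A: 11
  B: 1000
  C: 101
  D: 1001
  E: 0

BCBACBED

Read left to right; each codeword is recognised as soon as it completes (prefix code):
  1000→B | 101→C | 1000→B | 11→A | 101→C | 1000→B | 0→E | 1001→D
Decoded message: BCBACBED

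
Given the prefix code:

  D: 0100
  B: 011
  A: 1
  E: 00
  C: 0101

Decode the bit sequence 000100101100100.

EDABEAE

Read left to right; each codeword is recognised as soon as it completes (prefix code):
  00→E | 0100→D | 1→A | 011→B | 00→E | 1→A | 00→E
Decoded message: EDABEAE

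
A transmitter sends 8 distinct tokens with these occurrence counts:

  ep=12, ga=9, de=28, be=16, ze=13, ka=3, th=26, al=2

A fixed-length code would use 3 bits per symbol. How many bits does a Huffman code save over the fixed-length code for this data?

Fixed-length: 3 bits × 109 symbols = 327 bits.
Huffman merges:
al(2) + ka(3) → 5
5 + ga(9) → 14
ep(12) + ze(13) → 25
14 + be(16) → 30
25 + th(26) → 51
de(28) + 30 → 58
51 + 58 → 109
Huffman total = 5 + 14 + 25 + 30 + 51 + 58 + 109 = 292 bits.
Saving = 327 − 292 = 35 bits.

35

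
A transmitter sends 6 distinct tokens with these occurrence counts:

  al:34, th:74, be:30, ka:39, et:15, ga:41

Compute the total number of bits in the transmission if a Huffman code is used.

584

Merge the two smallest weights repeatedly:
merge et(15) and be(30): 45
merge al(34) and ka(39): 73
merge ga(41) and 45: 86
merge 73 and th(74): 147
merge 86 and 147: 233
Each symbol's bit-cost is frequency × depth; summing gives 584 bits (equivalently 45 + 73 + 86 + 147 + 233).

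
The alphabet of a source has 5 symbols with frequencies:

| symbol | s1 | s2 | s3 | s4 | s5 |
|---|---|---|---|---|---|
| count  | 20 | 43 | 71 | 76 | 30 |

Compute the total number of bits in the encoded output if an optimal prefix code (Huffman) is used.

Merge the two smallest weights repeatedly:
s1(20) + s5(30) → 50
s2(43) + 50 → 93
s3(71) + s4(76) → 147
93 + 147 → 240
The encoded length is the sum of every internal node's weight: 50 + 93 + 147 + 240 = 530 bits.

530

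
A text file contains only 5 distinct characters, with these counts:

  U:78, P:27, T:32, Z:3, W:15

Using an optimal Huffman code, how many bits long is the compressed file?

Build the Huffman tree bottom-up:
merge Z(3) and W(15): 18
merge 18 and P(27): 45
merge T(32) and 45: 77
merge 77 and U(78): 155
Each symbol's bit-cost is frequency × depth; summing gives 295 bits (equivalently 18 + 45 + 77 + 155).

295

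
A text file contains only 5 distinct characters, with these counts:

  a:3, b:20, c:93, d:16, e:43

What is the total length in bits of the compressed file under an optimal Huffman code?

Build the Huffman tree bottom-up:
a(3) + d(16) → 19
19 + b(20) → 39
39 + e(43) → 82
82 + c(93) → 175
Total encoded bits = sum of merged weights = 19 + 39 + 82 + 175 = 315.

315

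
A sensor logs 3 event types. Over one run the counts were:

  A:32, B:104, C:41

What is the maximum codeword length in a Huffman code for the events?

Merge the two lowest-weight nodes at each step:
A(32) + C(41) → 73
73 + B(104) → 177
The first pair merged (A, C) ends up deepest, at depth 2.

2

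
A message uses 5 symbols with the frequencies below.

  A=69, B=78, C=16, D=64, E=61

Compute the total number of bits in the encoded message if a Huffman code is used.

653

Greedily combine the two least-frequent nodes:
C(16) + E(61) → 77
D(64) + A(69) → 133
77 + B(78) → 155
133 + 155 → 288
Total encoded bits = sum of merged weights = 77 + 133 + 155 + 288 = 653.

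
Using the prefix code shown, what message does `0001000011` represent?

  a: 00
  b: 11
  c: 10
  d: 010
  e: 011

adae

Read left to right; each codeword is recognised as soon as it completes (prefix code):
  00→a | 010→d | 00→a | 011→e
Decoded message: adae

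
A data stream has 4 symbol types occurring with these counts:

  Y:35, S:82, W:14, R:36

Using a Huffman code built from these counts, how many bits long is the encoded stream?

Greedily combine the two least-frequent nodes:
W(14) + Y(35) → 49
R(36) + 49 → 85
S(82) + 85 → 167
Each symbol's bit-cost is frequency × depth; summing gives 301 bits (equivalently 49 + 85 + 167).

301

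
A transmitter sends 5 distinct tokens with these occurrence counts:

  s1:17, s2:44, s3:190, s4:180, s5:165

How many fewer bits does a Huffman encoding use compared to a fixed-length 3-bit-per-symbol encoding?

Fixed-length: 3 bits × 596 symbols = 1788 bits.
Huffman merges:
s1(17) + s2(44) → 61
61 + s5(165) → 226
s4(180) + s3(190) → 370
226 + 370 → 596
Huffman total = 61 + 226 + 370 + 596 = 1253 bits.
Saving = 1788 − 1253 = 535 bits.

535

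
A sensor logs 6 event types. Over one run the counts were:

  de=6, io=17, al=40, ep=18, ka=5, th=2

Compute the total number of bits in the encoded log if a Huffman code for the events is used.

186

Greedily combine the two least-frequent nodes:
merge th(2) and ka(5): 7
merge de(6) and 7: 13
merge 13 and io(17): 30
merge ep(18) and 30: 48
merge al(40) and 48: 88
The encoded length is the sum of every internal node's weight: 7 + 13 + 30 + 48 + 88 = 186 bits.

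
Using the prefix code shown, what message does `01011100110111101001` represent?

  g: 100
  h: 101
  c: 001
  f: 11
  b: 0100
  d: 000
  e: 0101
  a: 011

Read left to right; each codeword is recognised as soon as it completes (prefix code):
  0101→e | 11→f | 001→c | 101→h | 11→f | 101→h | 001→c
Decoded message: efchfhc

efchfhc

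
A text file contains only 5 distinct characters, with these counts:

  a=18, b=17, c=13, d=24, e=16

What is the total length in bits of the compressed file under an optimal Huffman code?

Build the Huffman tree bottom-up:
merge c(13) and e(16): 29
merge b(17) and a(18): 35
merge d(24) and 29: 53
merge 35 and 53: 88
Total encoded bits = sum of merged weights = 29 + 35 + 53 + 88 = 205.

205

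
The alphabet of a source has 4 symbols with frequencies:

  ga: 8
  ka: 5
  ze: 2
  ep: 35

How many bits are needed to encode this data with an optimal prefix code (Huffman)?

72

Greedily combine the two least-frequent nodes:
merge ze(2) and ka(5): 7
merge 7 and ga(8): 15
merge 15 and ep(35): 50
The encoded length is the sum of every internal node's weight: 7 + 15 + 50 = 72 bits.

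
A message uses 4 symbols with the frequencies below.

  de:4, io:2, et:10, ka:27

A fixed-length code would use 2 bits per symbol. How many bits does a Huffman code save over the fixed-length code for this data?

21

Fixed-length: 2 bits × 43 symbols = 86 bits.
Huffman merges:
combine io(2), de(4) → 6
combine 6, et(10) → 16
combine 16, ka(27) → 43
Huffman total = 6 + 16 + 43 = 65 bits.
Saving = 86 − 65 = 21 bits.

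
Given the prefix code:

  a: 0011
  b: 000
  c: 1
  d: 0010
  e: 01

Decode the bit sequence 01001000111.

Read left to right; each codeword is recognised as soon as it completes (prefix code):
  01→e | 0010→d | 0011→a | 1→c
Decoded message: edac

edac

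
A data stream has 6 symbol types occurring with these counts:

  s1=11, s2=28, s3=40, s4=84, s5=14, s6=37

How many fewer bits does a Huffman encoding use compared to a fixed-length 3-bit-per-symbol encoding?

143

Fixed-length: 3 bits × 214 symbols = 642 bits.
Huffman merges:
combine s1(11), s5(14) → 25
combine 25, s2(28) → 53
combine s6(37), s3(40) → 77
combine 53, 77 → 130
combine s4(84), 130 → 214
Huffman total = 25 + 53 + 77 + 130 + 214 = 499 bits.
Saving = 642 − 499 = 143 bits.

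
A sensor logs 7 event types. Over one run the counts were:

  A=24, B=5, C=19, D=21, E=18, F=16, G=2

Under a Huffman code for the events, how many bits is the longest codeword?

4

Merge the two lowest-weight nodes at each step:
combine G(2), B(5) → 7
combine 7, F(16) → 23
combine E(18), C(19) → 37
combine D(21), 23 → 44
combine A(24), 37 → 61
combine 44, 61 → 105
Maximum depth reached is 4.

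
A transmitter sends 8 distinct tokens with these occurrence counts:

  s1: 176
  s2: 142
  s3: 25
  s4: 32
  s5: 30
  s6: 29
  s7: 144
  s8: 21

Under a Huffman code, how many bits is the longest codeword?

Merge the two lowest-weight nodes at each step:
s8(21) + s3(25) → 46
s6(29) + s5(30) → 59
s4(32) + 46 → 78
59 + 78 → 137
137 + s2(142) → 279
s7(144) + s1(176) → 320
279 + 320 → 599
The first pair merged (s8, s3) ends up deepest, at depth 5.

5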